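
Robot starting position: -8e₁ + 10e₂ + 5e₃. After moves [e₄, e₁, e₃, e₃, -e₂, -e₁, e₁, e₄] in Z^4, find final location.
(-7, 9, 7, 2)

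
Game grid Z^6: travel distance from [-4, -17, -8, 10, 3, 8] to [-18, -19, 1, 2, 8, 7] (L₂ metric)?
19.2614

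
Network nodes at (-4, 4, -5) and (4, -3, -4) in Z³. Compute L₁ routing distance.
16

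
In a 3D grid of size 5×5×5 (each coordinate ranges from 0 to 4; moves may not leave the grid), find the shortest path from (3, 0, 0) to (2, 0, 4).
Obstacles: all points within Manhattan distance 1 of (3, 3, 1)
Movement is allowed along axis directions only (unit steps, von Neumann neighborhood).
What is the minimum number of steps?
5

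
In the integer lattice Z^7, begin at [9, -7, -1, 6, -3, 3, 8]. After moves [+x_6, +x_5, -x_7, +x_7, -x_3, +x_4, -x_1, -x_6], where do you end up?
(8, -7, -2, 7, -2, 3, 8)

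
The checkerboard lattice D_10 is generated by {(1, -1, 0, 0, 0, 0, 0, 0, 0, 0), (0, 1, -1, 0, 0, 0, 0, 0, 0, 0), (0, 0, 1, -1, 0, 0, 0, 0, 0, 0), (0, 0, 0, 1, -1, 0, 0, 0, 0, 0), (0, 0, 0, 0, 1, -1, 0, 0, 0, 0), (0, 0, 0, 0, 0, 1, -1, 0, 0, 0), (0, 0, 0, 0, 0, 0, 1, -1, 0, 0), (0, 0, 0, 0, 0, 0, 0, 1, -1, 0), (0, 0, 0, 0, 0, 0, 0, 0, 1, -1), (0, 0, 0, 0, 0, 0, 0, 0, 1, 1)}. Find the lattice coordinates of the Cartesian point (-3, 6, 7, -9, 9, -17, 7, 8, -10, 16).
-3b₁ + 3b₂ + 10b₃ + b₄ + 10b₅ - 7b₆ + 8b₈ - 9b₉ + 7b₁₀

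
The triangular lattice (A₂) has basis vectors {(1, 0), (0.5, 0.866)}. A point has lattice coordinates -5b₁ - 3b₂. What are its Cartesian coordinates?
(-6.5, -2.598)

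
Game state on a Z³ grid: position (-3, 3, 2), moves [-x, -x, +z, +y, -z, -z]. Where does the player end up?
(-5, 4, 1)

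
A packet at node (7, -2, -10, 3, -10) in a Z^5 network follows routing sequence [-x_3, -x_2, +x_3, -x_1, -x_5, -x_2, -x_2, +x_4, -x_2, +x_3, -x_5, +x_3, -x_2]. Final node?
(6, -7, -8, 4, -12)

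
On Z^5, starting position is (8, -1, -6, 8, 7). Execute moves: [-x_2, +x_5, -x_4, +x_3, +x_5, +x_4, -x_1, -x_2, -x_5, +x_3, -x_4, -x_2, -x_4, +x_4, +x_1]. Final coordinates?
(8, -4, -4, 7, 8)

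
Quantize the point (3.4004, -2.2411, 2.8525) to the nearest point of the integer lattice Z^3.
(3, -2, 3)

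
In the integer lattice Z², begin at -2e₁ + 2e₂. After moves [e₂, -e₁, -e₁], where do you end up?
(-4, 3)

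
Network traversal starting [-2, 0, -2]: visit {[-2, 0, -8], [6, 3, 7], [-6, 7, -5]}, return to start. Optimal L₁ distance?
68
(one optimal route: (-2, 0, -2) → (-2, 0, -8) → (-6, 7, -5) → (6, 3, 7) → (-2, 0, -2))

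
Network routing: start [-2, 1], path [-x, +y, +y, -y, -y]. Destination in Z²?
(-3, 1)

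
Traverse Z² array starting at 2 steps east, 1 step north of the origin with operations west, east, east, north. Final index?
(3, 2)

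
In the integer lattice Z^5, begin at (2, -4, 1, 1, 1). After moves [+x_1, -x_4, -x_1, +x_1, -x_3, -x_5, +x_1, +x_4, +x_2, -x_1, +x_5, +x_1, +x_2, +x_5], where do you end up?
(4, -2, 0, 1, 2)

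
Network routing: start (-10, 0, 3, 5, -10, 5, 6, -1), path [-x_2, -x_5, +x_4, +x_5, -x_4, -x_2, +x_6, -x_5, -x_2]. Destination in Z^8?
(-10, -3, 3, 5, -11, 6, 6, -1)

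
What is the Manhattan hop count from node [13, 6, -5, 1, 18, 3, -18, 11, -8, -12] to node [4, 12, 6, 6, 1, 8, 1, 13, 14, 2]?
110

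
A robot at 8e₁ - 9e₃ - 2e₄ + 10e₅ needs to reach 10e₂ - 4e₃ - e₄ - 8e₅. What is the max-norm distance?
18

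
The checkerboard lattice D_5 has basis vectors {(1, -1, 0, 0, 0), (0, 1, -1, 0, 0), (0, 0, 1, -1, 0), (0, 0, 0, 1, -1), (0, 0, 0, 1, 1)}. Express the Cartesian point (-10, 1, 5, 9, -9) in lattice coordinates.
-10b₁ - 9b₂ - 4b₃ + 7b₄ - 2b₅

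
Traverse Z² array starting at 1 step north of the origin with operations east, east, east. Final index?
(3, 1)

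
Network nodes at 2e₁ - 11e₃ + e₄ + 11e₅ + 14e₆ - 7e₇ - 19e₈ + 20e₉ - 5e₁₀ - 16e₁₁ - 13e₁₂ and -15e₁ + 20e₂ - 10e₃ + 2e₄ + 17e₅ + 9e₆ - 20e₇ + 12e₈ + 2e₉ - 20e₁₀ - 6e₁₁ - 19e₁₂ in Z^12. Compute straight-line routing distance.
50.6656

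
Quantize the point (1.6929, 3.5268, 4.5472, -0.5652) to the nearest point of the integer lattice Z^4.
(2, 4, 5, -1)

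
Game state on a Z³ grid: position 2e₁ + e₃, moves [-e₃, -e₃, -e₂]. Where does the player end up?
(2, -1, -1)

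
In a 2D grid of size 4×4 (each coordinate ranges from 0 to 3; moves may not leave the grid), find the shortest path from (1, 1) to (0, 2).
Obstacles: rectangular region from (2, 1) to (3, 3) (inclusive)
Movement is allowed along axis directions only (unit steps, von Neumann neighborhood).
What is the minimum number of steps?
2
(one shortest path: (1, 1) → (0, 1) → (0, 2))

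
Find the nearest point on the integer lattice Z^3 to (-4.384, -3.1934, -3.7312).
(-4, -3, -4)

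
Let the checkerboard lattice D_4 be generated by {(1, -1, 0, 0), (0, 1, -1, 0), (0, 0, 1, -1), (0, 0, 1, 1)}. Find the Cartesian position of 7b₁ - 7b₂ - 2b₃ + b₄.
(7, -14, 6, 3)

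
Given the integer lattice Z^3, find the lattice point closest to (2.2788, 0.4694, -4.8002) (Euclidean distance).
(2, 0, -5)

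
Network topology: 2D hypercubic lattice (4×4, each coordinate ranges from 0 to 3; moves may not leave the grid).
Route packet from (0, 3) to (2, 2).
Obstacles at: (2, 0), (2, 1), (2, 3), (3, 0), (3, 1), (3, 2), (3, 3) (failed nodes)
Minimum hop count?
3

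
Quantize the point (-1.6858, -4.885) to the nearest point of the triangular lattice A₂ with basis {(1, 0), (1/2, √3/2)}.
(-2, -5.196)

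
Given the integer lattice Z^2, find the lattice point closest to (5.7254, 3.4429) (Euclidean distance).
(6, 3)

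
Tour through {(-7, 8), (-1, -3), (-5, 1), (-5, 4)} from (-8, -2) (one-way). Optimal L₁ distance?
25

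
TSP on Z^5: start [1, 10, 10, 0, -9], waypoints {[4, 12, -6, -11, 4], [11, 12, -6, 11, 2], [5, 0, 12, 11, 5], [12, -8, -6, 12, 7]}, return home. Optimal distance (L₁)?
180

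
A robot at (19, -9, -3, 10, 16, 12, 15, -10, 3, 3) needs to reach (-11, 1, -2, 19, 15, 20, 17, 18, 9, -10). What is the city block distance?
108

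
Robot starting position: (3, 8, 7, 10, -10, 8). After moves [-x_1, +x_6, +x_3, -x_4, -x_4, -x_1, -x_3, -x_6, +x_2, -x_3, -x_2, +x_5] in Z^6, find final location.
(1, 8, 6, 8, -9, 8)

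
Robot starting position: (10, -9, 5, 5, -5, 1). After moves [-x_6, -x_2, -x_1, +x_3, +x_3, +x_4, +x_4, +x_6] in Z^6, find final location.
(9, -10, 7, 7, -5, 1)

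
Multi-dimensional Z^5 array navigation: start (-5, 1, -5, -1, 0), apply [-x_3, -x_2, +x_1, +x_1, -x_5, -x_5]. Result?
(-3, 0, -6, -1, -2)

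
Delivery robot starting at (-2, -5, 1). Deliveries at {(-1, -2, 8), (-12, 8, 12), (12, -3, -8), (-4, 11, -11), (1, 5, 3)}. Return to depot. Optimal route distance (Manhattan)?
142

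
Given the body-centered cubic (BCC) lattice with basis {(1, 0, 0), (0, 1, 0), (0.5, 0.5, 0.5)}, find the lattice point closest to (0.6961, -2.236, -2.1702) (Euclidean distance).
(1, -2, -2)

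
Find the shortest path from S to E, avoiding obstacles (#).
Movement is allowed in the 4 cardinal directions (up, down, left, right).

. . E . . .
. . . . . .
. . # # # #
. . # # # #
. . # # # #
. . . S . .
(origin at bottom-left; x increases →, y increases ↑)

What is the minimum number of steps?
8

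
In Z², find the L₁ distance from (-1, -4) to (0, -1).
4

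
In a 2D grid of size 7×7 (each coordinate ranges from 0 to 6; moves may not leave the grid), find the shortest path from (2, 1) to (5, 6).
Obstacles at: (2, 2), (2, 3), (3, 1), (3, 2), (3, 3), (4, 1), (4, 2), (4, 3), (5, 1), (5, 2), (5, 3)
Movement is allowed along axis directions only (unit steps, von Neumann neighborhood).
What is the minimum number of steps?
10
(one shortest path: (2, 1) → (1, 1) → (1, 2) → (1, 3) → (1, 4) → (2, 4) → (3, 4) → (4, 4) → (5, 4) → (5, 5) → (5, 6))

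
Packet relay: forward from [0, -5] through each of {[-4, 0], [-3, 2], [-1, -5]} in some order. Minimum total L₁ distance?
12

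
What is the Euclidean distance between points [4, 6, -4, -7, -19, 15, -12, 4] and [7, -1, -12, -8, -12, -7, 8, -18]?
39.2428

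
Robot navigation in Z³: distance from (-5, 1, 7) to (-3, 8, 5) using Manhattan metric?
11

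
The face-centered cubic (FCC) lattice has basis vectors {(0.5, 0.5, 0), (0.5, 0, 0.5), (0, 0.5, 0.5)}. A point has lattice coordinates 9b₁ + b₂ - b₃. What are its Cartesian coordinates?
(5, 4, 0)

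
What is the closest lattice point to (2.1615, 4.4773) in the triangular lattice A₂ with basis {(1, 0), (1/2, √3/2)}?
(2.5, 4.33)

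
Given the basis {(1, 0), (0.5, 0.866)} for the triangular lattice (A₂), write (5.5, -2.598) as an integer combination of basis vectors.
7b₁ - 3b₂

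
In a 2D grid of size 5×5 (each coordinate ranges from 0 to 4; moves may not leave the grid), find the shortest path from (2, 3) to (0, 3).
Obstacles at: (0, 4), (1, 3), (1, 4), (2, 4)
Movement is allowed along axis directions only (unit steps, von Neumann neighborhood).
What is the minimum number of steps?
4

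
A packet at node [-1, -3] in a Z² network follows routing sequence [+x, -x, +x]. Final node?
(0, -3)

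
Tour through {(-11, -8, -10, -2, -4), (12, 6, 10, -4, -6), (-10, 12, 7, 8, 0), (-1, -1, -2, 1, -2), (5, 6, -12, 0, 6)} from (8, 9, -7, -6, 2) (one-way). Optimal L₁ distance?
184
(one optimal route: (8, 9, -7, -6, 2) → (5, 6, -12, 0, 6) → (-11, -8, -10, -2, -4) → (-1, -1, -2, 1, -2) → (-10, 12, 7, 8, 0) → (12, 6, 10, -4, -6))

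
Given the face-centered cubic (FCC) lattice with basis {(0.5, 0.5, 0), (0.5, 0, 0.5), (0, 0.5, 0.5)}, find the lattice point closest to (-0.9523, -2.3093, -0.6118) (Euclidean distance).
(-1, -2.5, -0.5)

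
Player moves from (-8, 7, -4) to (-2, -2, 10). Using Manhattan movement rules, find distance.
29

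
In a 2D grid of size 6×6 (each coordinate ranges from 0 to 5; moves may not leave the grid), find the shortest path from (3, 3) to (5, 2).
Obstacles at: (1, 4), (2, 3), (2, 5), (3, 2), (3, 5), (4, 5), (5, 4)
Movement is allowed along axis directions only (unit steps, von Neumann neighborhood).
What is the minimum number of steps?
3
(one shortest path: (3, 3) → (4, 3) → (5, 3) → (5, 2))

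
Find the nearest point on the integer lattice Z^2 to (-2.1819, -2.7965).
(-2, -3)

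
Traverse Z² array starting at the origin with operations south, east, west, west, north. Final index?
(-1, 0)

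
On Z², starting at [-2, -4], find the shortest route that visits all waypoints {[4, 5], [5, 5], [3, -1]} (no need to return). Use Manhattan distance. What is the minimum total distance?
16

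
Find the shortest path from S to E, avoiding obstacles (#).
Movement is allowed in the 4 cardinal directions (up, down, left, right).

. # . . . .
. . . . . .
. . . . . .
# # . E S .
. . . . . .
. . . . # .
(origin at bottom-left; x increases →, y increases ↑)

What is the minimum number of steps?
1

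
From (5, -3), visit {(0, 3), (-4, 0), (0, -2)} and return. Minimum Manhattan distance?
30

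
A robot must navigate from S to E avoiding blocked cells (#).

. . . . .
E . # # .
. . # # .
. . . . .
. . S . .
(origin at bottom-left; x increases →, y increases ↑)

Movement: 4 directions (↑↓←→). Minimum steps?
5
(one shortest path: (2, 0) → (1, 0) → (0, 0) → (0, 1) → (0, 2) → (0, 3))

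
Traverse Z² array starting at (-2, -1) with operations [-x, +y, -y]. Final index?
(-3, -1)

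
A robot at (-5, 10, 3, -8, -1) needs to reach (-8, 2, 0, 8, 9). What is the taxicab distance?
40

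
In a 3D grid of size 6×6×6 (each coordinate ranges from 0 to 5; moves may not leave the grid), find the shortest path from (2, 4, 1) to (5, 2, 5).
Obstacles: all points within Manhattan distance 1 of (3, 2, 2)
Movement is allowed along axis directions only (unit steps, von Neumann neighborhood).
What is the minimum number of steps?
9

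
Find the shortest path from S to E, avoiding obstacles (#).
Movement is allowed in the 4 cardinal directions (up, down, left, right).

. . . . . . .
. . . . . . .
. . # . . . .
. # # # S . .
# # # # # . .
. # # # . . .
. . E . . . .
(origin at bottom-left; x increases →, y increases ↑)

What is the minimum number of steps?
7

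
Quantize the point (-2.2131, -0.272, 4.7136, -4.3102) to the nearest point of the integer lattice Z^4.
(-2, 0, 5, -4)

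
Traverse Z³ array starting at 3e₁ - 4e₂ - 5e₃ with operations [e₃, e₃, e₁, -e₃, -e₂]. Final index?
(4, -5, -4)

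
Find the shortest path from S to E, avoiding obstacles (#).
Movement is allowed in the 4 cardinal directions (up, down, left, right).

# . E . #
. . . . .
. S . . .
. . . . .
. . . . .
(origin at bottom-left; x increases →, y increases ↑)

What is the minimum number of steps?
3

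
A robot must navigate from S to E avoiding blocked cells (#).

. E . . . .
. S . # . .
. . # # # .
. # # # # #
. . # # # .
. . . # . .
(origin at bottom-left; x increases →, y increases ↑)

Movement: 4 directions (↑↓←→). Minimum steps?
1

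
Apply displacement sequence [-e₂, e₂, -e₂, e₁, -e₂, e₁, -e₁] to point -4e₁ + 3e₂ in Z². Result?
(-3, 1)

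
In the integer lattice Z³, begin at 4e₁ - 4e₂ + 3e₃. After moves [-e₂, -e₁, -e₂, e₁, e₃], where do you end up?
(4, -6, 4)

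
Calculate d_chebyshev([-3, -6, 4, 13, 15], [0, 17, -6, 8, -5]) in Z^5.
23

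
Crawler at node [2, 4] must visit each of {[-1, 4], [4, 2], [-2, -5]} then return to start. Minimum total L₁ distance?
30
(one optimal route: (2, 4) → (-1, 4) → (-2, -5) → (4, 2) → (2, 4))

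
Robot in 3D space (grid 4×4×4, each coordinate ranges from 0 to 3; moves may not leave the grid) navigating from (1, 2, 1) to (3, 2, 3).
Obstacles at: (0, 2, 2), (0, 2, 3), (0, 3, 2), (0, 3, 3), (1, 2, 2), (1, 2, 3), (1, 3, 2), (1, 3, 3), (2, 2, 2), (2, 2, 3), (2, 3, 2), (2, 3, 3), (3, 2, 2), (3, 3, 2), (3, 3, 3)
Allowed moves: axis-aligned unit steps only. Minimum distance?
6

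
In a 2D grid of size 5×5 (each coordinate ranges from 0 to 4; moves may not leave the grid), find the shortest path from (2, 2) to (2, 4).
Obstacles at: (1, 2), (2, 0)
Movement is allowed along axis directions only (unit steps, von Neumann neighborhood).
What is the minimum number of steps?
2
(one shortest path: (2, 2) → (2, 3) → (2, 4))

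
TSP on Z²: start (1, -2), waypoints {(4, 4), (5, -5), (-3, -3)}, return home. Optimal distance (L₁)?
34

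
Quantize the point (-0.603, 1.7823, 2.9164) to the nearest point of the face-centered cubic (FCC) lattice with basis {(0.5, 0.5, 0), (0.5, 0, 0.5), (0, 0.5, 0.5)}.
(-0.5, 1.5, 3)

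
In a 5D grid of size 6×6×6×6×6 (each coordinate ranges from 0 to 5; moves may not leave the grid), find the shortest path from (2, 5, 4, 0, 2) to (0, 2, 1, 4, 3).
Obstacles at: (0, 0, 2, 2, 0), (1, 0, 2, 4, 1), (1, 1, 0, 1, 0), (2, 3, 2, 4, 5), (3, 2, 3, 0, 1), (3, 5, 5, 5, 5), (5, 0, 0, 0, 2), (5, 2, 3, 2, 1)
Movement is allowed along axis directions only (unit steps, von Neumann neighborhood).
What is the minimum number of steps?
13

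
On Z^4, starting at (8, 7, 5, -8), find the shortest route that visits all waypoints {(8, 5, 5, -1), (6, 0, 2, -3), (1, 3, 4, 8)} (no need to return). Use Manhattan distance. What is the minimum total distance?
42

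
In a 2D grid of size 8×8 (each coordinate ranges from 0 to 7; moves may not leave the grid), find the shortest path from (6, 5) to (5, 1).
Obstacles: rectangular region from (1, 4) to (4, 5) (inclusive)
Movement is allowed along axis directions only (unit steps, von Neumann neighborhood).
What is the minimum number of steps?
5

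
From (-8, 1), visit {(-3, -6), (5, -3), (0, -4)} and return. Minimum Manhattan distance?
40
(one optimal route: (-8, 1) → (-3, -6) → (0, -4) → (5, -3) → (-8, 1))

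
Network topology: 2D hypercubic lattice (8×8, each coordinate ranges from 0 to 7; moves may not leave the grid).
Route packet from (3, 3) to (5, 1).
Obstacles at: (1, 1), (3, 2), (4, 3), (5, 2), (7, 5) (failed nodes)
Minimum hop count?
6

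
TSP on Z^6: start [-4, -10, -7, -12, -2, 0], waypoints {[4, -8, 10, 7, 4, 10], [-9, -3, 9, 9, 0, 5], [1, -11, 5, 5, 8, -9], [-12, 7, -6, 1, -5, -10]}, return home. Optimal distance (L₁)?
228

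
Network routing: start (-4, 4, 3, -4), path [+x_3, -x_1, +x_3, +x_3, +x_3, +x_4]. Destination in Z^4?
(-5, 4, 7, -3)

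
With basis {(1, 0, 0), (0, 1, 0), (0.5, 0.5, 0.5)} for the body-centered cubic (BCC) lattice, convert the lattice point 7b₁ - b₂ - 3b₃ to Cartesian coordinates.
(5.5, -2.5, -1.5)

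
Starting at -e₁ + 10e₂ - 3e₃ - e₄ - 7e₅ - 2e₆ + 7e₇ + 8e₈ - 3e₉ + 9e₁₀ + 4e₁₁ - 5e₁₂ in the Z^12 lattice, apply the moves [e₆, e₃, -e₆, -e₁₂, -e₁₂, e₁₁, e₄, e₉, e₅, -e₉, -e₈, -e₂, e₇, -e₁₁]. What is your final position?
(-1, 9, -2, 0, -6, -2, 8, 7, -3, 9, 4, -7)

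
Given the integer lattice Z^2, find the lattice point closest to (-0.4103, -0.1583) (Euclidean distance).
(0, 0)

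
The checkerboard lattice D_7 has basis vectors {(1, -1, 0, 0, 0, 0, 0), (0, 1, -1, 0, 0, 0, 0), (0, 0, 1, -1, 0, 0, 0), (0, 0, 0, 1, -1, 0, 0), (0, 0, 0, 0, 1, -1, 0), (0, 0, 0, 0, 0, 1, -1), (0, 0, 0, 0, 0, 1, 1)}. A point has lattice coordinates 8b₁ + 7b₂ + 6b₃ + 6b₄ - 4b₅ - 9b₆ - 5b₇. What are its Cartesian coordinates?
(8, -1, -1, 0, -10, -10, 4)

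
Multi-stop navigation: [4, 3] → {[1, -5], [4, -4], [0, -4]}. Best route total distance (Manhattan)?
13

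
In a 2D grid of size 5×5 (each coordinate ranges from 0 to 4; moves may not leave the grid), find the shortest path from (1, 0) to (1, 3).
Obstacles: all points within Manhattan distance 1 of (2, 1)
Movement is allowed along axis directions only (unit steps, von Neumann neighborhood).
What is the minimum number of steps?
5
(one shortest path: (1, 0) → (0, 0) → (0, 1) → (0, 2) → (1, 2) → (1, 3))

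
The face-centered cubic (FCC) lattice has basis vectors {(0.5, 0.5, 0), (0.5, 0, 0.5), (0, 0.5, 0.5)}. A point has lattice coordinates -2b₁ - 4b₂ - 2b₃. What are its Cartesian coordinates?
(-3, -2, -3)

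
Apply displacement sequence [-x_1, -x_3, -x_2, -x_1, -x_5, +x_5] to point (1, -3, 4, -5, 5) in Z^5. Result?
(-1, -4, 3, -5, 5)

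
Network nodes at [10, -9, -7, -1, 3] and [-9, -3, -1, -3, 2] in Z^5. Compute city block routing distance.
34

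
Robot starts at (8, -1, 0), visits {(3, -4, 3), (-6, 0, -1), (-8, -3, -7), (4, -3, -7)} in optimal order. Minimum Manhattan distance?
46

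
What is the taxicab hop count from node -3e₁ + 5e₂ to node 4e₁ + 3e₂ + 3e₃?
12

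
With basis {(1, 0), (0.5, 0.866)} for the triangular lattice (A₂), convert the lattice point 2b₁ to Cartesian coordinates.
(2, 0)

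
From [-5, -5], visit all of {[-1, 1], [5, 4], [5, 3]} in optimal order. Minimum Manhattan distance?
19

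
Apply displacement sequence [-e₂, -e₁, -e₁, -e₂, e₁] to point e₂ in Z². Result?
(-1, -1)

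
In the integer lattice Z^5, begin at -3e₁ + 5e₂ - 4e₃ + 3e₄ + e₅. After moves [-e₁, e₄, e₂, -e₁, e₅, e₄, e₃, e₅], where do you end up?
(-5, 6, -3, 5, 3)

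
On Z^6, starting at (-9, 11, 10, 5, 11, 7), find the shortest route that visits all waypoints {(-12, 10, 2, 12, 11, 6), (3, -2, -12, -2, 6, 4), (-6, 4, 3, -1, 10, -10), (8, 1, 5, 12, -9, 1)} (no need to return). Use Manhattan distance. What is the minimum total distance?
169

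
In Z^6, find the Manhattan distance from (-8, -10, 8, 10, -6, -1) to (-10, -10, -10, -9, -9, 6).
49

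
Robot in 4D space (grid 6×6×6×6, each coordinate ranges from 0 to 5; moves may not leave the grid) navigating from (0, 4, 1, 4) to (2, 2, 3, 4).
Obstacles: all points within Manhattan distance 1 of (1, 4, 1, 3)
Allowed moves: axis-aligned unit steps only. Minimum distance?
6
(one shortest path: (0, 4, 1, 4) → (0, 3, 1, 4) → (1, 3, 1, 4) → (2, 3, 1, 4) → (2, 2, 1, 4) → (2, 2, 2, 4) → (2, 2, 3, 4))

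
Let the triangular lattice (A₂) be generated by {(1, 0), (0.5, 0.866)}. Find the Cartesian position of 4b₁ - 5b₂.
(1.5, -4.33)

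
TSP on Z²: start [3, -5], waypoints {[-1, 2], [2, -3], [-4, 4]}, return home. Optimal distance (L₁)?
32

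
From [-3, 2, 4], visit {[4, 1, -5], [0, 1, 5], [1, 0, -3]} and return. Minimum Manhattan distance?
38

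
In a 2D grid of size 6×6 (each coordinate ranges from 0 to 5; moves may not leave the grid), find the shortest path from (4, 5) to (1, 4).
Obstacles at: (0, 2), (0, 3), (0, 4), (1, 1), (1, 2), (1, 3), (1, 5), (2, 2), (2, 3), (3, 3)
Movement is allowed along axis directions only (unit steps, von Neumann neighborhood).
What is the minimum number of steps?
4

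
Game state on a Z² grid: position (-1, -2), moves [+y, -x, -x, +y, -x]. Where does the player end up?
(-4, 0)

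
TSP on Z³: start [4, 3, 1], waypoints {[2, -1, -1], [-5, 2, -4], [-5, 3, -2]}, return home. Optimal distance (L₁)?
36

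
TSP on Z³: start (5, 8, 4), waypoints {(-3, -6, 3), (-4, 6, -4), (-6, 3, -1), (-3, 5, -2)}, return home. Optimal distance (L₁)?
68
(one optimal route: (5, 8, 4) → (-3, -6, 3) → (-6, 3, -1) → (-4, 6, -4) → (-3, 5, -2) → (5, 8, 4))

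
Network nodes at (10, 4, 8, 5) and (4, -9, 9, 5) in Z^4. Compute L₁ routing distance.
20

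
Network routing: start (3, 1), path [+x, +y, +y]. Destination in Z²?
(4, 3)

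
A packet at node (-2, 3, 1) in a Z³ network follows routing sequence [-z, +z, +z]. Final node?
(-2, 3, 2)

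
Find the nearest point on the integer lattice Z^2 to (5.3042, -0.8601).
(5, -1)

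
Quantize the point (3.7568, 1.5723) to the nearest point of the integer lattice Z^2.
(4, 2)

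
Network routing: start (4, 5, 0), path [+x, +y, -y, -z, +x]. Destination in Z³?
(6, 5, -1)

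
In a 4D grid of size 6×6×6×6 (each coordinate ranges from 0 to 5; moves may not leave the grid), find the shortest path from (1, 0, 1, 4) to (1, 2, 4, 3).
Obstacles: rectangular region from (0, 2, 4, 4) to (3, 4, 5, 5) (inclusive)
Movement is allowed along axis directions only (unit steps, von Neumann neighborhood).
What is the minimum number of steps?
6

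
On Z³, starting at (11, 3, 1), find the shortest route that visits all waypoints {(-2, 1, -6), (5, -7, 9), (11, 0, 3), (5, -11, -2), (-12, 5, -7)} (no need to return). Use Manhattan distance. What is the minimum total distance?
77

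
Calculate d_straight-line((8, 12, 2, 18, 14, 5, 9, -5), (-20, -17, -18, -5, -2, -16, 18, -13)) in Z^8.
58.2752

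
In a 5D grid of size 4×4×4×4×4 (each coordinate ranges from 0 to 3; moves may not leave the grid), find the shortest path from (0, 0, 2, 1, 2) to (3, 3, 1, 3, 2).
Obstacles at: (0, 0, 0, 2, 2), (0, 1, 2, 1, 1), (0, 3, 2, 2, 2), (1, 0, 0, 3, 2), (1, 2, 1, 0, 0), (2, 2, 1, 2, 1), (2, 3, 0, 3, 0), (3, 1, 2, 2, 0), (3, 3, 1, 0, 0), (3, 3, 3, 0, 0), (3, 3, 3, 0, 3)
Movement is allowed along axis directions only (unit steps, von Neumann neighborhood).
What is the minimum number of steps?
9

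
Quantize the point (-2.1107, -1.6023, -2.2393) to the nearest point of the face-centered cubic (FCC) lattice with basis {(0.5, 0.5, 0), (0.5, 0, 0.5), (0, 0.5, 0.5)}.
(-2, -1.5, -2.5)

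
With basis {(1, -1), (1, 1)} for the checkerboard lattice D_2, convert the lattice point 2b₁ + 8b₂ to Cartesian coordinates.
(10, 6)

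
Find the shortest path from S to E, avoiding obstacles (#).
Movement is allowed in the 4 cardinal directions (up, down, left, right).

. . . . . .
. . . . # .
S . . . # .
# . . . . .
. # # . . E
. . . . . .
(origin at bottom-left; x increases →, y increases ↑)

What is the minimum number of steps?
7
(one shortest path: (0, 3) → (1, 3) → (2, 3) → (3, 3) → (3, 2) → (4, 2) → (5, 2) → (5, 1))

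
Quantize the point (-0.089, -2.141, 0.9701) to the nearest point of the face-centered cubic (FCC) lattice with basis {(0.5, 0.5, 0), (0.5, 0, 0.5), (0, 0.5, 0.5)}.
(0, -2, 1)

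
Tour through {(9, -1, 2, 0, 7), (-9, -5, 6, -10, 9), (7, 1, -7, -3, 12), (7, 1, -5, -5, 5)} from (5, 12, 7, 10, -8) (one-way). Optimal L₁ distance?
121
(one optimal route: (5, 12, 7, 10, -8) → (9, -1, 2, 0, 7) → (7, 1, -7, -3, 12) → (7, 1, -5, -5, 5) → (-9, -5, 6, -10, 9))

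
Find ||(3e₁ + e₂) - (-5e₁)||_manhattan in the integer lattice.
9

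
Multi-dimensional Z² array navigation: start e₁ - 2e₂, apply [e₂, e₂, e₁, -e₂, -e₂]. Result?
(2, -2)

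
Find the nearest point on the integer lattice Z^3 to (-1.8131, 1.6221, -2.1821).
(-2, 2, -2)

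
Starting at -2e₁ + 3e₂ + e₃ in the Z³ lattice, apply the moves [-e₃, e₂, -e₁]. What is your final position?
(-3, 4, 0)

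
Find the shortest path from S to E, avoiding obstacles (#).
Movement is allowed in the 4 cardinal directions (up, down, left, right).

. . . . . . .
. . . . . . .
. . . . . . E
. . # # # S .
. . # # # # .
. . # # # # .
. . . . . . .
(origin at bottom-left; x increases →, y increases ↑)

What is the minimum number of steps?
2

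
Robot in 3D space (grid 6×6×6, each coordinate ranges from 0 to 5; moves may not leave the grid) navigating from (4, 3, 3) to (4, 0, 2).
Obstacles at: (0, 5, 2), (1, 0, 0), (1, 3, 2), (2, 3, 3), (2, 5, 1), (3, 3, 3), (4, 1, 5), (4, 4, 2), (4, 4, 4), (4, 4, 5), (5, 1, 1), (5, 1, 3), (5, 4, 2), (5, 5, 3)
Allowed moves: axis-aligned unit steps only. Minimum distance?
4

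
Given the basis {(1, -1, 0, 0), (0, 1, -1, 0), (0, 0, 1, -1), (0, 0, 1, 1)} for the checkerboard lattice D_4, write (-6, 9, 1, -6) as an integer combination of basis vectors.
-6b₁ + 3b₂ + 5b₃ - b₄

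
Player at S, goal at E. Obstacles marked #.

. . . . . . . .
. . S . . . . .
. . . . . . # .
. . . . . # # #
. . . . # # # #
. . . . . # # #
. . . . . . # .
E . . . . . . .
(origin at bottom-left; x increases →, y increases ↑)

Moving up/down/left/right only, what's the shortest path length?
8
(one shortest path: (2, 6) → (1, 6) → (0, 6) → (0, 5) → (0, 4) → (0, 3) → (0, 2) → (0, 1) → (0, 0))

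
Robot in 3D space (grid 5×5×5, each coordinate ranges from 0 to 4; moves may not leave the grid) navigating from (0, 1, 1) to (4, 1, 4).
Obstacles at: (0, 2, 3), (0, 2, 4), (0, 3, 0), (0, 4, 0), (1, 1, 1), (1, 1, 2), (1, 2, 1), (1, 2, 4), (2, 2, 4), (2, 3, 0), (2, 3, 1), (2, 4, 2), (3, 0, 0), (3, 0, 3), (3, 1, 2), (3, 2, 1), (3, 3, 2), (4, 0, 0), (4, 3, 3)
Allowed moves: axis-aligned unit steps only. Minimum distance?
7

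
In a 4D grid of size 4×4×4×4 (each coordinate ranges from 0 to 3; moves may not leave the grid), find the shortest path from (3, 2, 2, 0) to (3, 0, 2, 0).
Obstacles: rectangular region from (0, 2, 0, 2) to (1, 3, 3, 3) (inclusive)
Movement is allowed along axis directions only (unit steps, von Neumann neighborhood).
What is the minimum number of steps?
2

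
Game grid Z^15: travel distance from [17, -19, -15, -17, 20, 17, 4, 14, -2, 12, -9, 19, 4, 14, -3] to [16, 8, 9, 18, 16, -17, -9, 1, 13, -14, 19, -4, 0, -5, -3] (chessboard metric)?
35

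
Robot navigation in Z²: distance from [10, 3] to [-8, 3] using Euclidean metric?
18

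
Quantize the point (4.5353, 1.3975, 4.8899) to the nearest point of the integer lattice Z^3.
(5, 1, 5)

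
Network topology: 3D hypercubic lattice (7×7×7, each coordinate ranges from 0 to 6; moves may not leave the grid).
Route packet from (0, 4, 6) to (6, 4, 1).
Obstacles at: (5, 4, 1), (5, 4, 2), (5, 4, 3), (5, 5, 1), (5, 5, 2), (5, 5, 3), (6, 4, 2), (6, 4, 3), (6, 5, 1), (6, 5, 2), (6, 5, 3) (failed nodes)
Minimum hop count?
13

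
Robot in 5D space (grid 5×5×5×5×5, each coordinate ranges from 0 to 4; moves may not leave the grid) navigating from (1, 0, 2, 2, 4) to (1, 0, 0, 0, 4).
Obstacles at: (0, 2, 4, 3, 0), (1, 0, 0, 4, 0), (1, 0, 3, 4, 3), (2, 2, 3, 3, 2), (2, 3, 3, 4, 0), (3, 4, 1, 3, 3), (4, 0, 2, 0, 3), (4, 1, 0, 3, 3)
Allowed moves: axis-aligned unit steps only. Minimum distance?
4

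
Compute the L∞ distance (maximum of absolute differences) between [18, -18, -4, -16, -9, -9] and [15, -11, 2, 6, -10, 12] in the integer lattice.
22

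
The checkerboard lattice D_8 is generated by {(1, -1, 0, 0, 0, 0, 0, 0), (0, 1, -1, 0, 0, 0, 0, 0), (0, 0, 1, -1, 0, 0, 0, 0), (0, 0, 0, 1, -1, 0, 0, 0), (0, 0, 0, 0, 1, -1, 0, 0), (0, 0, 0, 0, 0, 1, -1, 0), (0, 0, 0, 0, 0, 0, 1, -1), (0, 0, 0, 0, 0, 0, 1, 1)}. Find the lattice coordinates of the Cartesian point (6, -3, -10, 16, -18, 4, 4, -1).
6b₁ + 3b₂ - 7b₃ + 9b₄ - 9b₅ - 5b₆ - b₈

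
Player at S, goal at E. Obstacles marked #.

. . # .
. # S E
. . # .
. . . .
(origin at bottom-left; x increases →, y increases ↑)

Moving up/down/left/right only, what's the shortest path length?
1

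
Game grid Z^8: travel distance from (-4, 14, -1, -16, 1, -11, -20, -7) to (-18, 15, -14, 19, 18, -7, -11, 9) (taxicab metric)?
109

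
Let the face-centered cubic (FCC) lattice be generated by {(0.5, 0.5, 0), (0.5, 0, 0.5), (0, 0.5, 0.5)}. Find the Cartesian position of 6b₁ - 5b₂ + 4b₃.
(0.5, 5, -0.5)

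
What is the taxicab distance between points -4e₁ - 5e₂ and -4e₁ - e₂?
4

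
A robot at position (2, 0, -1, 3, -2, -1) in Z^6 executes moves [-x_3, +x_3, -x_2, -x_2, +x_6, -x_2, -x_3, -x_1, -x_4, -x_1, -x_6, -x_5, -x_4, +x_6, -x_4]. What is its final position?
(0, -3, -2, 0, -3, 0)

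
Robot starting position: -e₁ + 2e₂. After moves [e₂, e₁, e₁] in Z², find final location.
(1, 3)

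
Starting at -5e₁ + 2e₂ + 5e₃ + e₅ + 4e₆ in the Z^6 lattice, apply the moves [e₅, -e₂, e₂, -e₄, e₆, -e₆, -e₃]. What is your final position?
(-5, 2, 4, -1, 2, 4)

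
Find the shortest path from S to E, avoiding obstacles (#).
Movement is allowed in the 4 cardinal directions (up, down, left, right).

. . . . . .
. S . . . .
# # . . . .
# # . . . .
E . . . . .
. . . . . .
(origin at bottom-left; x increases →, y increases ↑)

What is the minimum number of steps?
6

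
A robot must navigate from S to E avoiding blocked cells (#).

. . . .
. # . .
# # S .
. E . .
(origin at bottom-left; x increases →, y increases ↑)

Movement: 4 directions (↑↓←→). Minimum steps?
2
(one shortest path: (2, 1) → (2, 0) → (1, 0))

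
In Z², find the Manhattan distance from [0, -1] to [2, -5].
6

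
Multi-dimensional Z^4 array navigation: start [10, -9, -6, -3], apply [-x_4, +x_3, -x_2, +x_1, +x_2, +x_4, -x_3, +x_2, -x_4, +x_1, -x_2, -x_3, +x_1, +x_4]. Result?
(13, -9, -7, -3)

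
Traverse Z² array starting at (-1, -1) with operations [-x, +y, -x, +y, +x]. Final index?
(-2, 1)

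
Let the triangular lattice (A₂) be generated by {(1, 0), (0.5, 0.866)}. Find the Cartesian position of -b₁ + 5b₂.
(1.5, 4.33)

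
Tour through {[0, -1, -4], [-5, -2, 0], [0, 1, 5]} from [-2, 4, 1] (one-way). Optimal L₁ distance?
30
(one optimal route: (-2, 4, 1) → (0, 1, 5) → (0, -1, -4) → (-5, -2, 0))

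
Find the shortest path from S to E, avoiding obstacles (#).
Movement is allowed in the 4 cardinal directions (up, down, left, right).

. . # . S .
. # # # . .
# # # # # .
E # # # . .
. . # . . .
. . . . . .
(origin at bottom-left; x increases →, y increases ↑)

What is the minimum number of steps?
13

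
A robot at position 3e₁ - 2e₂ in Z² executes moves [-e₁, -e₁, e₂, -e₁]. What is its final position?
(0, -1)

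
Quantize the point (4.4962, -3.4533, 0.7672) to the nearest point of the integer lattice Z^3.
(4, -3, 1)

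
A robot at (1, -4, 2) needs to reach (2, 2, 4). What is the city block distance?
9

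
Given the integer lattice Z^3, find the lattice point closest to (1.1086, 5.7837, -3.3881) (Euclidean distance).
(1, 6, -3)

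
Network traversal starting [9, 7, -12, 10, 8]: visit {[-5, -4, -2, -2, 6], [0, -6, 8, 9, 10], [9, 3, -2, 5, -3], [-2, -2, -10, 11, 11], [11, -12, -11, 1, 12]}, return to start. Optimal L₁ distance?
196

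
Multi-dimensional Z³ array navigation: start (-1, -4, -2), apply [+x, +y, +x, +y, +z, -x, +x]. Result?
(1, -2, -1)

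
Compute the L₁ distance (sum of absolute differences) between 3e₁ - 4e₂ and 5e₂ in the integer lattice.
12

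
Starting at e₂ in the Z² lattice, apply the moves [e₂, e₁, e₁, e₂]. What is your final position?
(2, 3)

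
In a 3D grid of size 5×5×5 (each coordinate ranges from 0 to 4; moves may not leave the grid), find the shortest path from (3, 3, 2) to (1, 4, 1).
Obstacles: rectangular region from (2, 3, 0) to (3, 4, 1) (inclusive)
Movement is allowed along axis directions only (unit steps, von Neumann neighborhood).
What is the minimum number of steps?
4
(one shortest path: (3, 3, 2) → (2, 3, 2) → (1, 3, 2) → (1, 4, 2) → (1, 4, 1))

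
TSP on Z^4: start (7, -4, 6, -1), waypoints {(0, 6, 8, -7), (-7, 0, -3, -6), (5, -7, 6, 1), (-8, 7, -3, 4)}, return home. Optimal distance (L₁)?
114
(one optimal route: (7, -4, 6, -1) → (0, 6, 8, -7) → (-7, 0, -3, -6) → (-8, 7, -3, 4) → (5, -7, 6, 1) → (7, -4, 6, -1))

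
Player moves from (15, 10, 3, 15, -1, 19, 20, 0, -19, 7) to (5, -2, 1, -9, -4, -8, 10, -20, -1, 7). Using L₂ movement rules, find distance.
48.8467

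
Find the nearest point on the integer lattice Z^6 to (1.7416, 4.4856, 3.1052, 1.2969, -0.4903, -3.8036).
(2, 4, 3, 1, 0, -4)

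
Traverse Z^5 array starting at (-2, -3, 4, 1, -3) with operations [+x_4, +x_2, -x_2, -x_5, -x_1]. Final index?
(-3, -3, 4, 2, -4)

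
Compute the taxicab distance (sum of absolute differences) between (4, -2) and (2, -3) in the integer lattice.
3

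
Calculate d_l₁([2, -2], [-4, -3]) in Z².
7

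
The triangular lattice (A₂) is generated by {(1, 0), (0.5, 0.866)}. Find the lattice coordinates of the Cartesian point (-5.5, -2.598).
-4b₁ - 3b₂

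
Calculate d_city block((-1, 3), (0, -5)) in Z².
9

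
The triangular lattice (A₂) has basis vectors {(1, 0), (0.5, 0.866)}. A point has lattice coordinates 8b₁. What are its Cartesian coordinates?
(8, 0)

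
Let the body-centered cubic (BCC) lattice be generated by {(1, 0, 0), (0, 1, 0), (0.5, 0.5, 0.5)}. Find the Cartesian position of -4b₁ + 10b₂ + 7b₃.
(-0.5, 13.5, 3.5)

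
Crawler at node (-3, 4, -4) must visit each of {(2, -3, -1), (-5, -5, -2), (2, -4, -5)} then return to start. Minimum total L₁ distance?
42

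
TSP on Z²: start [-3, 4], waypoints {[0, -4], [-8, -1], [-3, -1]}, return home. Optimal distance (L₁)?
32
(one optimal route: (-3, 4) → (0, -4) → (-8, -1) → (-3, -1) → (-3, 4))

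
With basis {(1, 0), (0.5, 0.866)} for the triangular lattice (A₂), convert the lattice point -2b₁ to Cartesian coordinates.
(-2, 0)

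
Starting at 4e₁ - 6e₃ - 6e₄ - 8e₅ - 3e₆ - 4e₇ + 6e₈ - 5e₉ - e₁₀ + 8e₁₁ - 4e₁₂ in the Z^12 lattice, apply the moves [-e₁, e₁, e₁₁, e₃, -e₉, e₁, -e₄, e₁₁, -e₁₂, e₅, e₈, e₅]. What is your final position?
(5, 0, -5, -7, -6, -3, -4, 7, -6, -1, 10, -5)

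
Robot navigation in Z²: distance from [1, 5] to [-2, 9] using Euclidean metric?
5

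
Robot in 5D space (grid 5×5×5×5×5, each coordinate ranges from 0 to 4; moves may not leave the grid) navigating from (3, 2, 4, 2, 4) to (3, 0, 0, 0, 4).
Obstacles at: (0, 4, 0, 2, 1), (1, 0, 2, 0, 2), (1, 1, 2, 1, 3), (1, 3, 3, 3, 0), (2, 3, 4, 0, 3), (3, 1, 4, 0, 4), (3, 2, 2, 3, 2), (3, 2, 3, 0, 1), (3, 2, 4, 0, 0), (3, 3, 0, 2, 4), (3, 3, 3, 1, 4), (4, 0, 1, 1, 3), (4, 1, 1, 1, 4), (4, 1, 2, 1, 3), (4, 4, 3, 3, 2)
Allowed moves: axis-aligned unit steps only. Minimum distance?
8
(one shortest path: (3, 2, 4, 2, 4) → (3, 1, 4, 2, 4) → (3, 0, 4, 2, 4) → (3, 0, 3, 2, 4) → (3, 0, 2, 2, 4) → (3, 0, 1, 2, 4) → (3, 0, 0, 2, 4) → (3, 0, 0, 1, 4) → (3, 0, 0, 0, 4))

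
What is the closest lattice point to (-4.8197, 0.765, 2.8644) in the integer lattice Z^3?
(-5, 1, 3)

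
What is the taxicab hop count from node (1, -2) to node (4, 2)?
7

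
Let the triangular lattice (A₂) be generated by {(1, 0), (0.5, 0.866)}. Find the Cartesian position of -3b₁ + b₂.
(-2.5, 0.866)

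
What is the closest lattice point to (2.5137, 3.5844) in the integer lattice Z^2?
(3, 4)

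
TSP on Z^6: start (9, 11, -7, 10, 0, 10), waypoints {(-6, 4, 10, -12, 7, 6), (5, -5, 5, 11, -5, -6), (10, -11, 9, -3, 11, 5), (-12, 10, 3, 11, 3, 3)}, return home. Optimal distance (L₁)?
248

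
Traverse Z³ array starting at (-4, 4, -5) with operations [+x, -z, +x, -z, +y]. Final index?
(-2, 5, -7)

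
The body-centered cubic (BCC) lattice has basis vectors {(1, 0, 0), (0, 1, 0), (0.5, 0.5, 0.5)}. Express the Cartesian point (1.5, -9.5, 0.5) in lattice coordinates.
b₁ - 10b₂ + b₃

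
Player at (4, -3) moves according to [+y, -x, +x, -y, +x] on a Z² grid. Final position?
(5, -3)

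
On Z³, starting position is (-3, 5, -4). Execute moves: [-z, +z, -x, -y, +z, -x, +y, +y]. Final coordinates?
(-5, 6, -3)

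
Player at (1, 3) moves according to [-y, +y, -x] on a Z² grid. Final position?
(0, 3)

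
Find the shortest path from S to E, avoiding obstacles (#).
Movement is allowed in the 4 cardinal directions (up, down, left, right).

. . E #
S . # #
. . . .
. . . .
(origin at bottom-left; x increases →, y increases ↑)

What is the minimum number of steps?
3
(one shortest path: (0, 2) → (1, 2) → (1, 3) → (2, 3))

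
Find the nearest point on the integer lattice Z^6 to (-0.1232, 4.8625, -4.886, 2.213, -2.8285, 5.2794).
(0, 5, -5, 2, -3, 5)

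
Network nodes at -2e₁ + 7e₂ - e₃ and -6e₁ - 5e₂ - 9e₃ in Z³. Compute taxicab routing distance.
24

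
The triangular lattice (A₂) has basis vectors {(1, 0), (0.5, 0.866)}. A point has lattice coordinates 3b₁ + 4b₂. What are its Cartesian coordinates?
(5, 3.464)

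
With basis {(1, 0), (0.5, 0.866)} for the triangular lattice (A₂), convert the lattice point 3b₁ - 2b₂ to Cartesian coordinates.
(2, -1.732)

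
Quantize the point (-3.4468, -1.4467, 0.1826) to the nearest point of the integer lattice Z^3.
(-3, -1, 0)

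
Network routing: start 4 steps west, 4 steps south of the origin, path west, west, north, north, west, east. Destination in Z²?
(-6, -2)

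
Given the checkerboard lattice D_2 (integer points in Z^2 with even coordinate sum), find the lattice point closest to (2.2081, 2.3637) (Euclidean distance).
(2, 2)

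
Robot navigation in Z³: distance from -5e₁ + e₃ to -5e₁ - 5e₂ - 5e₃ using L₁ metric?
11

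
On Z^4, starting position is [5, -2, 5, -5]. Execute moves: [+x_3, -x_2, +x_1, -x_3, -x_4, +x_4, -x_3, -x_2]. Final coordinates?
(6, -4, 4, -5)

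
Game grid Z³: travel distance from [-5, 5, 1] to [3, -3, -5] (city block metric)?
22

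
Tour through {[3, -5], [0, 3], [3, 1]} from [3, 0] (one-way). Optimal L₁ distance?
16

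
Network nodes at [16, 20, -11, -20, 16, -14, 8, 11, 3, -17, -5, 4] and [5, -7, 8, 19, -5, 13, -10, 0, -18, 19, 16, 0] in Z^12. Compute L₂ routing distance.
80.8764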